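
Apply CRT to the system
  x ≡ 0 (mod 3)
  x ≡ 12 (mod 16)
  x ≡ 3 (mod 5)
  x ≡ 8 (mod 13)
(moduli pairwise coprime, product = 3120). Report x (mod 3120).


Product of moduli M = 3 · 16 · 5 · 13 = 3120.
Merge one congruence at a time:
  Start: x ≡ 0 (mod 3).
  Combine with x ≡ 12 (mod 16); new modulus lcm = 48.
    Write x = 0 + 3·t and substitute into x ≡ 12 (mod 16): 3·t ≡ 12 − 0 = 12 (mod 16).
    The inverse of 3 mod 16 is 11 (since 3·11 = 33 = 2·16 + 1), so t ≡ 11·12 = 132 ≡ 4 (mod 16).
    Then x = 0 + 3·4 = 12, valid modulo lcm(3, 16) = 48: x ≡ 12 (mod 48).
  Combine with x ≡ 3 (mod 5); new modulus lcm = 240.
    Write x = 12 + 48·t and substitute into x ≡ 3 (mod 5): 48·t ≡ 3 − 12 = -9 (mod 5).
    Reduce coefficients mod 5: 3·t ≡ 1 (mod 5).
    The inverse of 3 mod 5 is 2 (since 3·2 = 6 = 1·5 + 1), so t ≡ 2·1 = 2 ≡ 2 (mod 5).
    Then x = 12 + 48·2 = 108, valid modulo lcm(48, 5) = 240: x ≡ 108 (mod 240).
  Combine with x ≡ 8 (mod 13); new modulus lcm = 3120.
    Write x = 108 + 240·t and substitute into x ≡ 8 (mod 13): 240·t ≡ 8 − 108 = -100 (mod 13).
    Reduce coefficients mod 13: 6·t ≡ 4 (mod 13).
    The inverse of 6 mod 13 is 11 (since 6·11 = 66 = 5·13 + 1), so t ≡ 11·4 = 44 ≡ 5 (mod 13).
    Then x = 108 + 240·5 = 1308, valid modulo lcm(240, 13) = 3120: x ≡ 1308 (mod 3120).
Verify against each original: 1308 mod 3 = 0, 1308 mod 16 = 12, 1308 mod 5 = 3, 1308 mod 13 = 8.

x ≡ 1308 (mod 3120).


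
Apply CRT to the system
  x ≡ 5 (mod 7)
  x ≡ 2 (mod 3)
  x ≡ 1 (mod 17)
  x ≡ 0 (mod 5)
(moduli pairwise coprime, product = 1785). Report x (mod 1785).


Product of moduli M = 7 · 3 · 17 · 5 = 1785.
Merge one congruence at a time:
  Start: x ≡ 5 (mod 7).
  Combine with x ≡ 2 (mod 3); new modulus lcm = 21.
    Write x = 5 + 7·t and substitute into x ≡ 2 (mod 3): 7·t ≡ 2 − 5 = -3 (mod 3).
    Reduce coefficients mod 3: 1·t ≡ 0 (mod 3).
    So t ≡ 0 (mod 3).
    Then x = 5 + 7·0 = 5, valid modulo lcm(7, 3) = 21: x ≡ 5 (mod 21).
  Combine with x ≡ 1 (mod 17); new modulus lcm = 357.
    Write x = 5 + 21·t and substitute into x ≡ 1 (mod 17): 21·t ≡ 1 − 5 = -4 (mod 17).
    Reduce coefficients mod 17: 4·t ≡ 13 (mod 17).
    The inverse of 4 mod 17 is 13 (since 4·13 = 52 = 3·17 + 1), so t ≡ 13·13 = 169 ≡ 16 (mod 17).
    Then x = 5 + 21·16 = 341, valid modulo lcm(21, 17) = 357: x ≡ 341 (mod 357).
  Combine with x ≡ 0 (mod 5); new modulus lcm = 1785.
    Write x = 341 + 357·t and substitute into x ≡ 0 (mod 5): 357·t ≡ 0 − 341 = -341 (mod 5).
    Reduce coefficients mod 5: 2·t ≡ 4 (mod 5).
    The inverse of 2 mod 5 is 3 (since 2·3 = 6 = 1·5 + 1), so t ≡ 3·4 = 12 ≡ 2 (mod 5).
    Then x = 341 + 357·2 = 1055, valid modulo lcm(357, 5) = 1785: x ≡ 1055 (mod 1785).
Verify against each original: 1055 mod 7 = 5, 1055 mod 3 = 2, 1055 mod 17 = 1, 1055 mod 5 = 0.

x ≡ 1055 (mod 1785).


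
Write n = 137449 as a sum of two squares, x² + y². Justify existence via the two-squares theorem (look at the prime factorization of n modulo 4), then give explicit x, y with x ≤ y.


Step 1: Factor n = 137449 = 13 · 97 · 109.
Step 2: Check the mod-4 condition on each prime factor: 13 ≡ 1 (mod 4), exponent 1; 97 ≡ 1 (mod 4), exponent 1; 109 ≡ 1 (mod 4), exponent 1.
All primes ≡ 3 (mod 4) appear to even exponent (or don't appear), so by the two-squares theorem n IS expressible as a sum of two squares.
Step 3: Build a representation. Here n = 13 · 97 · 109 is a product of primes ≡ 1 (mod 4). Each prime p ≡ 1 (mod 4) is itself a sum of two squares; find a² by testing p − a² for a perfect square:
  13: 13 − 1² = 12, 13 − 2² = 9 = 3² ⇒ 13 = 2² + 3².
  97: 97 − 1² = 96, 97 − 2² = 93, 97 − 3² = 88, 97 − 4² = 81 = 9² ⇒ 97 = 4² + 9².
  109: 109 − 1² = 108, 109 − 2² = 105, 109 − 3² = 100 = 10² ⇒ 109 = 3² + 10².
  Combine using the Brahmagupta–Fibonacci identity (a² + b²)(c² + d²) = (ac − bd)² + (ad + bc)² = (ac + bd)² + (ad − bc)²:
  13 · 97 = 1261: from (2² + 3²)(4² + 9²), take (2·4 − 3·9, 2·9 + 3·4) = (8 − 27, 18 + 12) = (-19, 30); dropping signs (only squares matter) gives (19, 30); check 19² + 30² = 361 + 900 = 1261 ✓.
  1261 · 109 = 137449: from (19² + 30²)(3² + 10²), take (19·3 − 30·10, 19·10 + 30·3) = (57 − 300, 190 + 90) = (-243, 280); dropping signs (only squares matter) gives (243, 280); check 243² + 280² = 59049 + 78400 = 137449 ✓.
Step 4: Order so x ≤ y and verify: 243² + 280² = 59049 + 78400 = 137449 = n. ✓

n = 137449 = 243² + 280² (one valid representation with x ≤ y).


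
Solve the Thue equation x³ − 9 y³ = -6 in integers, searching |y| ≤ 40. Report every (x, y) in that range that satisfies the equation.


The equation is x³ - 9y³ = -6. For fixed y, x³ = 9·y³ − 6, so a solution requires the RHS to be a perfect cube.
Strategy: iterate y from -40 to 40, compute RHS = 9·y³ − 6, and check whether it is a (positive or negative) perfect cube.
Check small values of y:
  y = 0: RHS = -6 is not a perfect cube.
  y = 1: RHS = 3 is not a perfect cube.
  y = -1: RHS = -15 is not a perfect cube.
  y = 2: RHS = 66 is not a perfect cube.
  y = -2: RHS = -78 is not a perfect cube.
  y = 3: RHS = 237 is not a perfect cube.
  y = -3: RHS = -249 is not a perfect cube.
Continuing the search up to |y| = 40 finds no solutions either.
No (x, y) in the scanned range satisfies the equation.

No integer solutions with |y| ≤ 40.


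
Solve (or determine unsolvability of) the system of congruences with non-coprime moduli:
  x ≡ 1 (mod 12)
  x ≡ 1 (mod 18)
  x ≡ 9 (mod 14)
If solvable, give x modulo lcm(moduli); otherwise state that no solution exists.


Moduli 12, 18, 14 are not pairwise coprime, so CRT works modulo lcm(m_i) when all pairwise compatibility conditions hold.
Pairwise compatibility: gcd(m_i, m_j) must divide a_i - a_j for every pair.
Merge one congruence at a time:
  Start: x ≡ 1 (mod 12).
  Combine with x ≡ 1 (mod 18): gcd(12, 18) = 6; 1 - 1 = 0, which IS divisible by 6, so compatible.
    Write x = 1 + 12·t and substitute into x ≡ 1 (mod 18): 12·t ≡ 1 − 1 = 0 (mod 18).
    Divide the congruence (and modulus) by g = 6: 2·t ≡ 0 (mod 3).
    The inverse of 2 mod 3 is 2 (since 2·2 = 4 = 1·3 + 1), so t ≡ 2·0 = 0 ≡ 0 (mod 3).
    Then x = 1 + 12·0 = 1, valid modulo lcm(12, 18) = 36: x ≡ 1 (mod 36).
  Combine with x ≡ 9 (mod 14): gcd(36, 14) = 2; 9 - 1 = 8, which IS divisible by 2, so compatible.
    Write x = 1 + 36·t and substitute into x ≡ 9 (mod 14): 36·t ≡ 9 − 1 = 8 (mod 14).
    Divide the congruence (and modulus) by g = 2: 18·t ≡ 4 (mod 7).
    Reduce coefficients mod 7: 4·t ≡ 4 (mod 7).
    The inverse of 4 mod 7 is 2 (since 4·2 = 8 = 1·7 + 1), so t ≡ 2·4 = 8 ≡ 1 (mod 7).
    Then x = 1 + 36·1 = 37, valid modulo lcm(36, 14) = 252: x ≡ 37 (mod 252).
Verify: 37 mod 12 = 1, 37 mod 18 = 1, 37 mod 14 = 9.

x ≡ 37 (mod 252).


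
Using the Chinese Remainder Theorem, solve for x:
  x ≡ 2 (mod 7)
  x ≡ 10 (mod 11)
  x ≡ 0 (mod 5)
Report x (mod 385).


Moduli 7, 11, 5 are pairwise coprime; by CRT there is a unique solution modulo M = 7 · 11 · 5 = 385.
Solve pairwise, accumulating the modulus:
  Start with x ≡ 2 (mod 7).
  Combine with x ≡ 10 (mod 11): since gcd(7, 11) = 1, we get a unique residue mod 77.
    Write x = 2 + 7·t and substitute into x ≡ 10 (mod 11): 7·t ≡ 10 − 2 = 8 (mod 11).
    The inverse of 7 mod 11 is 8 (since 7·8 = 56 = 5·11 + 1), so t ≡ 8·8 = 64 ≡ 9 (mod 11).
    Then x = 2 + 7·9 = 65, valid modulo lcm(7, 11) = 77: x ≡ 65 (mod 77).
  Combine with x ≡ 0 (mod 5): since gcd(77, 5) = 1, we get a unique residue mod 385.
    Write x = 65 + 77·t and substitute into x ≡ 0 (mod 5): 77·t ≡ 0 − 65 = -65 (mod 5).
    Reduce coefficients mod 5: 2·t ≡ 0 (mod 5).
    The inverse of 2 mod 5 is 3 (since 2·3 = 6 = 1·5 + 1), so t ≡ 3·0 = 0 ≡ 0 (mod 5).
    Then x = 65 + 77·0 = 65, valid modulo lcm(77, 5) = 385: x ≡ 65 (mod 385).
Verify: 65 mod 7 = 2 ✓, 65 mod 11 = 10 ✓, 65 mod 5 = 0 ✓.

x ≡ 65 (mod 385).


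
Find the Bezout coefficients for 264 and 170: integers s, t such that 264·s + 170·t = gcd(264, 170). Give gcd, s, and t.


Euclidean algorithm on (264, 170) — divide until remainder is 0:
  264 = 1 · 170 + 94
  170 = 1 · 94 + 76
  94 = 1 · 76 + 18
  76 = 4 · 18 + 4
  18 = 4 · 4 + 2
  4 = 2 · 2 + 0
gcd(264, 170) = 2.
Track Bezout coefficients alongside the remainders: start with r₀ = 264 = a·1 + b·0 (s = 1, t = 0) and r₁ = 170 = a·0 + b·1 (s = 0, t = 1); each new remainder r_{k+1} = r_{k-1} − q_k·r_k inherits s_{k+1} = s_{k-1} − q_k·s_k, t_{k+1} = t_{k-1} − q_k·t_k, so r_k = a·s_k + b·t_k at every step:
  q = 1: r = 94, s = 1 − 1·0 = 1, t = 0 − 1·1 = -1  (check: 264·1 + 170·(-1) = 94)
  q = 1: r = 76, s = 0 − 1·1 = -1, t = 1 − 1·(-1) = 2  (check: 264·(-1) + 170·2 = 76)
  q = 1: r = 18, s = 1 − 1·(-1) = 2, t = -1 − 1·2 = -3  (check: 264·2 + 170·(-3) = 18)
  q = 4: r = 4, s = -1 − 4·2 = -9, t = 2 − 4·(-3) = 14  (check: 264·(-9) + 170·14 = 4)
  q = 4: r = 2, s = 2 − 4·(-9) = 38, t = -3 − 4·14 = -59  (check: 264·38 + 170·(-59) = 2)
The row with r = 2 (the gcd) gives the Bezout coefficients s = 38, t = -59.
Result: 264 · (38) + 170 · (-59) = 2.

gcd(264, 170) = 2; s = 38, t = -59 (check: 264·38 + 170·(-59) = 2).


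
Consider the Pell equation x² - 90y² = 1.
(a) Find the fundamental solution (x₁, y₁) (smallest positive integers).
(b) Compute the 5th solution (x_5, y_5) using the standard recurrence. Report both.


Step 1: Find the fundamental solution (x₁, y₁) of x² - 90y² = 1.
  Expand √90 as a continued fraction. a₀ = ⌊√90⌋ = 9; iterate m_{k+1} = d_k·a_k − m_k, d_{k+1} = (90 − m_{k+1}²)/d_k, a_{k+1} = ⌊(a₀ + m_{k+1})/d_{k+1}⌋ (starting m₀ = 0, d₀ = 1), with convergents p_k = a_k·p_{k-1} + p_{k-2}, q_k = a_k·q_{k-1} + q_{k-2} (p₋₁ = 1, q₋₁ = 0):
  k = 0: a₀ = 9; p₀/q₀ = 9/1; p₀² − 90·q₀² = 81 − 90 = -9.
  k = 1: m = 9, d = 9, a = ⌊(9 + 9)/9⌋ = 2; p/q = (2·9 + 1)/(2·1 + 0) = 19/2; p² − 90·q² = 361 − 360 = 1.
  The first convergent with p² − 90·q² = 1 gives the fundamental solution (x₁, y₁) = (19, 2).
Step 2: Apply the recurrence (x_{n+1}, y_{n+1}) = (x₁x_n + 90y₁y_n, x₁y_n + y₁x_n) repeatedly.
  From (x_1, y_1) = (19, 2): x_2 = 19·19 + 90·2·2 = 721; y_2 = 19·2 + 2·19 = 76.
  From (x_2, y_2) = (721, 76): x_3 = 19·721 + 90·2·76 = 27379; y_3 = 19·76 + 2·721 = 2886.
  From (x_3, y_3) = (27379, 2886): x_4 = 19·27379 + 90·2·2886 = 1039681; y_4 = 19·2886 + 2·27379 = 109592.
  From (x_4, y_4) = (1039681, 109592): x_5 = 19·1039681 + 90·2·109592 = 39480499; y_5 = 19·109592 + 2·1039681 = 4161610.
Step 3: Verify x_5² - 90·y_5² = 1558709801289001 - 1558709801289000 = 1 (should be 1). ✓

(x_1, y_1) = (19, 2); (x_5, y_5) = (39480499, 4161610).


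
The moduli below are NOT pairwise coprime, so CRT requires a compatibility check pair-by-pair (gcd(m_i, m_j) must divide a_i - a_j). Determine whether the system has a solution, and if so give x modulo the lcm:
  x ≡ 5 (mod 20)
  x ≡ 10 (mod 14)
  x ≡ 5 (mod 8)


Moduli 20, 14, 8 are not pairwise coprime, so CRT works modulo lcm(m_i) when all pairwise compatibility conditions hold.
Pairwise compatibility: gcd(m_i, m_j) must divide a_i - a_j for every pair.
Merge one congruence at a time:
  Start: x ≡ 5 (mod 20).
  Combine with x ≡ 10 (mod 14): gcd(20, 14) = 2, and 10 - 5 = 5 is NOT divisible by 2.
    ⇒ system is inconsistent (no integer solution).

No solution (the system is inconsistent).


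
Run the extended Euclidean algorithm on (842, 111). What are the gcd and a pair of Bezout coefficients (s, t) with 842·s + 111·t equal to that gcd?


Euclidean algorithm on (842, 111) — divide until remainder is 0:
  842 = 7 · 111 + 65
  111 = 1 · 65 + 46
  65 = 1 · 46 + 19
  46 = 2 · 19 + 8
  19 = 2 · 8 + 3
  8 = 2 · 3 + 2
  3 = 1 · 2 + 1
  2 = 2 · 1 + 0
gcd(842, 111) = 1.
Track Bezout coefficients alongside the remainders: start with r₀ = 842 = a·1 + b·0 (s = 1, t = 0) and r₁ = 111 = a·0 + b·1 (s = 0, t = 1); each new remainder r_{k+1} = r_{k-1} − q_k·r_k inherits s_{k+1} = s_{k-1} − q_k·s_k, t_{k+1} = t_{k-1} − q_k·t_k, so r_k = a·s_k + b·t_k at every step:
  q = 7: r = 65, s = 1 − 7·0 = 1, t = 0 − 7·1 = -7  (check: 842·1 + 111·(-7) = 65)
  q = 1: r = 46, s = 0 − 1·1 = -1, t = 1 − 1·(-7) = 8  (check: 842·(-1) + 111·8 = 46)
  q = 1: r = 19, s = 1 − 1·(-1) = 2, t = -7 − 1·8 = -15  (check: 842·2 + 111·(-15) = 19)
  q = 2: r = 8, s = -1 − 2·2 = -5, t = 8 − 2·(-15) = 38  (check: 842·(-5) + 111·38 = 8)
  q = 2: r = 3, s = 2 − 2·(-5) = 12, t = -15 − 2·38 = -91  (check: 842·12 + 111·(-91) = 3)
  q = 2: r = 2, s = -5 − 2·12 = -29, t = 38 − 2·(-91) = 220  (check: 842·(-29) + 111·220 = 2)
  q = 1: r = 1, s = 12 − 1·(-29) = 41, t = -91 − 1·220 = -311  (check: 842·41 + 111·(-311) = 1)
The row with r = 1 (the gcd) gives the Bezout coefficients s = 41, t = -311.
Result: 842 · (41) + 111 · (-311) = 1.

gcd(842, 111) = 1; s = 41, t = -311 (check: 842·41 + 111·(-311) = 1).


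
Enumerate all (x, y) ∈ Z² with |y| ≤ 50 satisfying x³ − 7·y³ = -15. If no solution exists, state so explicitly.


The equation is x³ - 7y³ = -15. For fixed y, x³ = 7·y³ − 15, so a solution requires the RHS to be a perfect cube.
Strategy: iterate y from -50 to 50, compute RHS = 7·y³ − 15, and check whether it is a (positive or negative) perfect cube.
Check small values of y:
  y = 0: RHS = -15 is not a perfect cube.
  y = 1: RHS = -8 = (-2)³ ⇒ x = -2 works.
  y = -1: RHS = -22 is not a perfect cube.
  y = 2: RHS = 41 is not a perfect cube.
  y = -2: RHS = -71 is not a perfect cube.
  y = 3: RHS = 174 is not a perfect cube.
  y = -3: RHS = -204 is not a perfect cube.
Continuing, at y = -23: RHS = -85184 = (-44)³ ⇒ x = -44 works.
Searching the remaining y in |y| ≤ 50 finds no further solutions.
Collected solutions: (-2, 1), (-44, -23).

Solutions (with |y| ≤ 50): (-2, 1), (-44, -23).


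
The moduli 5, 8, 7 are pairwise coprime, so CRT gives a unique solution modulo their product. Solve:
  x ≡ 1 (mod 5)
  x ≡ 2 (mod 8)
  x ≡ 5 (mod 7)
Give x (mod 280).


Moduli 5, 8, 7 are pairwise coprime; by CRT there is a unique solution modulo M = 5 · 8 · 7 = 280.
Solve pairwise, accumulating the modulus:
  Start with x ≡ 1 (mod 5).
  Combine with x ≡ 2 (mod 8): since gcd(5, 8) = 1, we get a unique residue mod 40.
    Write x = 1 + 5·t and substitute into x ≡ 2 (mod 8): 5·t ≡ 2 − 1 = 1 (mod 8).
    The inverse of 5 mod 8 is 5 (since 5·5 = 25 = 3·8 + 1), so t ≡ 5·1 = 5 ≡ 5 (mod 8).
    Then x = 1 + 5·5 = 26, valid modulo lcm(5, 8) = 40: x ≡ 26 (mod 40).
  Combine with x ≡ 5 (mod 7): since gcd(40, 7) = 1, we get a unique residue mod 280.
    Write x = 26 + 40·t and substitute into x ≡ 5 (mod 7): 40·t ≡ 5 − 26 = -21 (mod 7).
    Reduce coefficients mod 7: 5·t ≡ 0 (mod 7).
    The inverse of 5 mod 7 is 3 (since 5·3 = 15 = 2·7 + 1), so t ≡ 3·0 = 0 ≡ 0 (mod 7).
    Then x = 26 + 40·0 = 26, valid modulo lcm(40, 7) = 280: x ≡ 26 (mod 280).
Verify: 26 mod 5 = 1 ✓, 26 mod 8 = 2 ✓, 26 mod 7 = 5 ✓.

x ≡ 26 (mod 280).


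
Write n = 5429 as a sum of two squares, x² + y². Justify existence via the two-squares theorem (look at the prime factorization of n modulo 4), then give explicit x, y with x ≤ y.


Step 1: Factor n = 5429 = 61 · 89.
Step 2: Check the mod-4 condition on each prime factor: 61 ≡ 1 (mod 4), exponent 1; 89 ≡ 1 (mod 4), exponent 1.
All primes ≡ 3 (mod 4) appear to even exponent (or don't appear), so by the two-squares theorem n IS expressible as a sum of two squares.
Step 3: Build a representation. Here n = 61 · 89 is a product of primes ≡ 1 (mod 4). Each prime p ≡ 1 (mod 4) is itself a sum of two squares; find a² by testing p − a² for a perfect square:
  61: 61 − 1² = 60, 61 − 2² = 57, 61 − 3² = 52, 61 − 4² = 45, 61 − 5² = 36 = 6² ⇒ 61 = 5² + 6².
  89: 89 − 1² = 88, 89 − 2² = 85, 89 − 3² = 80, 89 − 4² = 73, 89 − 5² = 64 = 8² ⇒ 89 = 5² + 8².
  Combine using the Brahmagupta–Fibonacci identity (a² + b²)(c² + d²) = (ac − bd)² + (ad + bc)² = (ac + bd)² + (ad − bc)²:
  61 · 89 = 5429: from (5² + 6²)(5² + 8²), take (5·5 − 6·8, 5·8 + 6·5) = (25 − 48, 40 + 30) = (-23, 70); dropping signs (only squares matter) gives (23, 70); check 23² + 70² = 529 + 4900 = 5429 ✓.
Step 4: Order so x ≤ y and verify: 23² + 70² = 529 + 4900 = 5429 = n. ✓

n = 5429 = 23² + 70² (one valid representation with x ≤ y).


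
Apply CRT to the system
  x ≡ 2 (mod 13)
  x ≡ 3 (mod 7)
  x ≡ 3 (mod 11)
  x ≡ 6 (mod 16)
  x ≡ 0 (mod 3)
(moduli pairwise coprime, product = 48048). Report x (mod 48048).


Product of moduli M = 13 · 7 · 11 · 16 · 3 = 48048.
Merge one congruence at a time:
  Start: x ≡ 2 (mod 13).
  Combine with x ≡ 3 (mod 7); new modulus lcm = 91.
    Write x = 2 + 13·t and substitute into x ≡ 3 (mod 7): 13·t ≡ 3 − 2 = 1 (mod 7).
    Reduce coefficients mod 7: 6·t ≡ 1 (mod 7).
    The inverse of 6 mod 7 is 6 (since 6·6 = 36 = 5·7 + 1), so t ≡ 6·1 = 6 ≡ 6 (mod 7).
    Then x = 2 + 13·6 = 80, valid modulo lcm(13, 7) = 91: x ≡ 80 (mod 91).
  Combine with x ≡ 3 (mod 11); new modulus lcm = 1001.
    Write x = 80 + 91·t and substitute into x ≡ 3 (mod 11): 91·t ≡ 3 − 80 = -77 (mod 11).
    Reduce coefficients mod 11: 3·t ≡ 0 (mod 11).
    The inverse of 3 mod 11 is 4 (since 3·4 = 12 = 1·11 + 1), so t ≡ 4·0 = 0 ≡ 0 (mod 11).
    Then x = 80 + 91·0 = 80, valid modulo lcm(91, 11) = 1001: x ≡ 80 (mod 1001).
  Combine with x ≡ 6 (mod 16); new modulus lcm = 16016.
    Write x = 80 + 1001·t and substitute into x ≡ 6 (mod 16): 1001·t ≡ 6 − 80 = -74 (mod 16).
    Reduce coefficients mod 16: 9·t ≡ 6 (mod 16).
    The inverse of 9 mod 16 is 9 (since 9·9 = 81 = 5·16 + 1), so t ≡ 9·6 = 54 ≡ 6 (mod 16).
    Then x = 80 + 1001·6 = 6086, valid modulo lcm(1001, 16) = 16016: x ≡ 6086 (mod 16016).
  Combine with x ≡ 0 (mod 3); new modulus lcm = 48048.
    Write x = 6086 + 16016·t and substitute into x ≡ 0 (mod 3): 16016·t ≡ 0 − 6086 = -6086 (mod 3).
    Reduce coefficients mod 3: 2·t ≡ 1 (mod 3).
    The inverse of 2 mod 3 is 2 (since 2·2 = 4 = 1·3 + 1), so t ≡ 2·1 = 2 ≡ 2 (mod 3).
    Then x = 6086 + 16016·2 = 38118, valid modulo lcm(16016, 3) = 48048: x ≡ 38118 (mod 48048).
Verify against each original: 38118 mod 13 = 2, 38118 mod 7 = 3, 38118 mod 11 = 3, 38118 mod 16 = 6, 38118 mod 3 = 0.

x ≡ 38118 (mod 48048).


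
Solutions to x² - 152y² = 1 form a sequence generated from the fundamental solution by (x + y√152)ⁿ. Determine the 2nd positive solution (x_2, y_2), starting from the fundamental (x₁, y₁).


Step 1: Find the fundamental solution (x₁, y₁) of x² - 152y² = 1.
  Expand √152 as a continued fraction. a₀ = ⌊√152⌋ = 12; iterate m_{k+1} = d_k·a_k − m_k, d_{k+1} = (152 − m_{k+1}²)/d_k, a_{k+1} = ⌊(a₀ + m_{k+1})/d_{k+1}⌋ (starting m₀ = 0, d₀ = 1), with convergents p_k = a_k·p_{k-1} + p_{k-2}, q_k = a_k·q_{k-1} + q_{k-2} (p₋₁ = 1, q₋₁ = 0):
  k = 0: a₀ = 12; p₀/q₀ = 12/1; p₀² − 152·q₀² = 144 − 152 = -8.
  k = 1: m = 12, d = 8, a = ⌊(12 + 12)/8⌋ = 3; p/q = (3·12 + 1)/(3·1 + 0) = 37/3; p² − 152·q² = 1369 − 1368 = 1.
  The first convergent with p² − 152·q² = 1 gives the fundamental solution (x₁, y₁) = (37, 3).
Step 2: Apply the recurrence (x_{n+1}, y_{n+1}) = (x₁x_n + 152y₁y_n, x₁y_n + y₁x_n) repeatedly.
  From (x_1, y_1) = (37, 3): x_2 = 37·37 + 152·3·3 = 2737; y_2 = 37·3 + 3·37 = 222.
Step 3: Verify x_2² - 152·y_2² = 7491169 - 7491168 = 1 (should be 1). ✓

(x_1, y_1) = (37, 3); (x_2, y_2) = (2737, 222).


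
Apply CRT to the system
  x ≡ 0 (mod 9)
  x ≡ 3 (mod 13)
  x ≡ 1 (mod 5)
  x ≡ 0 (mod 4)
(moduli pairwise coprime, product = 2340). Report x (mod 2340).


Product of moduli M = 9 · 13 · 5 · 4 = 2340.
Merge one congruence at a time:
  Start: x ≡ 0 (mod 9).
  Combine with x ≡ 3 (mod 13); new modulus lcm = 117.
    Write x = 0 + 9·t and substitute into x ≡ 3 (mod 13): 9·t ≡ 3 − 0 = 3 (mod 13).
    The inverse of 9 mod 13 is 3 (since 9·3 = 27 = 2·13 + 1), so t ≡ 3·3 = 9 ≡ 9 (mod 13).
    Then x = 0 + 9·9 = 81, valid modulo lcm(9, 13) = 117: x ≡ 81 (mod 117).
  Combine with x ≡ 1 (mod 5); new modulus lcm = 585.
    Write x = 81 + 117·t and substitute into x ≡ 1 (mod 5): 117·t ≡ 1 − 81 = -80 (mod 5).
    Reduce coefficients mod 5: 2·t ≡ 0 (mod 5).
    The inverse of 2 mod 5 is 3 (since 2·3 = 6 = 1·5 + 1), so t ≡ 3·0 = 0 ≡ 0 (mod 5).
    Then x = 81 + 117·0 = 81, valid modulo lcm(117, 5) = 585: x ≡ 81 (mod 585).
  Combine with x ≡ 0 (mod 4); new modulus lcm = 2340.
    Write x = 81 + 585·t and substitute into x ≡ 0 (mod 4): 585·t ≡ 0 − 81 = -81 (mod 4).
    Reduce coefficients mod 4: 1·t ≡ 3 (mod 4).
    So t ≡ 3 (mod 4).
    Then x = 81 + 585·3 = 1836, valid modulo lcm(585, 4) = 2340: x ≡ 1836 (mod 2340).
Verify against each original: 1836 mod 9 = 0, 1836 mod 13 = 3, 1836 mod 5 = 1, 1836 mod 4 = 0.

x ≡ 1836 (mod 2340).


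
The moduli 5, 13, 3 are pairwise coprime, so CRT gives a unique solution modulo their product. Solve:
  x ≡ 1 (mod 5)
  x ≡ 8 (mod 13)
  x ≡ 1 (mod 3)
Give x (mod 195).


Moduli 5, 13, 3 are pairwise coprime; by CRT there is a unique solution modulo M = 5 · 13 · 3 = 195.
Solve pairwise, accumulating the modulus:
  Start with x ≡ 1 (mod 5).
  Combine with x ≡ 8 (mod 13): since gcd(5, 13) = 1, we get a unique residue mod 65.
    Write x = 1 + 5·t and substitute into x ≡ 8 (mod 13): 5·t ≡ 8 − 1 = 7 (mod 13).
    The inverse of 5 mod 13 is 8 (since 5·8 = 40 = 3·13 + 1), so t ≡ 8·7 = 56 ≡ 4 (mod 13).
    Then x = 1 + 5·4 = 21, valid modulo lcm(5, 13) = 65: x ≡ 21 (mod 65).
  Combine with x ≡ 1 (mod 3): since gcd(65, 3) = 1, we get a unique residue mod 195.
    Write x = 21 + 65·t and substitute into x ≡ 1 (mod 3): 65·t ≡ 1 − 21 = -20 (mod 3).
    Reduce coefficients mod 3: 2·t ≡ 1 (mod 3).
    The inverse of 2 mod 3 is 2 (since 2·2 = 4 = 1·3 + 1), so t ≡ 2·1 = 2 ≡ 2 (mod 3).
    Then x = 21 + 65·2 = 151, valid modulo lcm(65, 3) = 195: x ≡ 151 (mod 195).
Verify: 151 mod 5 = 1 ✓, 151 mod 13 = 8 ✓, 151 mod 3 = 1 ✓.

x ≡ 151 (mod 195).


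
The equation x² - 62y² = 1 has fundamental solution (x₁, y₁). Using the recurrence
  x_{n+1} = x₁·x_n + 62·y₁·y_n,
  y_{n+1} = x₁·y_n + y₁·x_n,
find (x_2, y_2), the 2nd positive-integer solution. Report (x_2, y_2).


Step 1: Find the fundamental solution (x₁, y₁) of x² - 62y² = 1.
  Expand √62 as a continued fraction. a₀ = ⌊√62⌋ = 7; iterate m_{k+1} = d_k·a_k − m_k, d_{k+1} = (62 − m_{k+1}²)/d_k, a_{k+1} = ⌊(a₀ + m_{k+1})/d_{k+1}⌋ (starting m₀ = 0, d₀ = 1), with convergents p_k = a_k·p_{k-1} + p_{k-2}, q_k = a_k·q_{k-1} + q_{k-2} (p₋₁ = 1, q₋₁ = 0):
  k = 0: a₀ = 7; p₀/q₀ = 7/1; p₀² − 62·q₀² = 49 − 62 = -13.
  k = 1: m = 7, d = 13, a = ⌊(7 + 7)/13⌋ = 1; p/q = (1·7 + 1)/(1·1 + 0) = 8/1; p² − 62·q² = 64 − 62 = 2.
  k = 2: m = 6, d = 2, a = ⌊(7 + 6)/2⌋ = 6; p/q = (6·8 + 7)/(6·1 + 1) = 55/7; p² − 62·q² = 3025 − 3038 = -13.
  k = 3: m = 6, d = 13, a = ⌊(7 + 6)/13⌋ = 1; p/q = (1·55 + 8)/(1·7 + 1) = 63/8; p² − 62·q² = 3969 − 3968 = 1.
  The first convergent with p² − 62·q² = 1 gives the fundamental solution (x₁, y₁) = (63, 8).
Step 2: Apply the recurrence (x_{n+1}, y_{n+1}) = (x₁x_n + 62y₁y_n, x₁y_n + y₁x_n) repeatedly.
  From (x_1, y_1) = (63, 8): x_2 = 63·63 + 62·8·8 = 7937; y_2 = 63·8 + 8·63 = 1008.
Step 3: Verify x_2² - 62·y_2² = 62995969 - 62995968 = 1 (should be 1). ✓

(x_1, y_1) = (63, 8); (x_2, y_2) = (7937, 1008).


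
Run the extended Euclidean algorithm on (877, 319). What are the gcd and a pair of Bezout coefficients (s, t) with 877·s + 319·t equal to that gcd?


Euclidean algorithm on (877, 319) — divide until remainder is 0:
  877 = 2 · 319 + 239
  319 = 1 · 239 + 80
  239 = 2 · 80 + 79
  80 = 1 · 79 + 1
  79 = 79 · 1 + 0
gcd(877, 319) = 1.
Track Bezout coefficients alongside the remainders: start with r₀ = 877 = a·1 + b·0 (s = 1, t = 0) and r₁ = 319 = a·0 + b·1 (s = 0, t = 1); each new remainder r_{k+1} = r_{k-1} − q_k·r_k inherits s_{k+1} = s_{k-1} − q_k·s_k, t_{k+1} = t_{k-1} − q_k·t_k, so r_k = a·s_k + b·t_k at every step:
  q = 2: r = 239, s = 1 − 2·0 = 1, t = 0 − 2·1 = -2  (check: 877·1 + 319·(-2) = 239)
  q = 1: r = 80, s = 0 − 1·1 = -1, t = 1 − 1·(-2) = 3  (check: 877·(-1) + 319·3 = 80)
  q = 2: r = 79, s = 1 − 2·(-1) = 3, t = -2 − 2·3 = -8  (check: 877·3 + 319·(-8) = 79)
  q = 1: r = 1, s = -1 − 1·3 = -4, t = 3 − 1·(-8) = 11  (check: 877·(-4) + 319·11 = 1)
The row with r = 1 (the gcd) gives the Bezout coefficients s = -4, t = 11.
Result: 877 · (-4) + 319 · (11) = 1.

gcd(877, 319) = 1; s = -4, t = 11 (check: 877·(-4) + 319·11 = 1).


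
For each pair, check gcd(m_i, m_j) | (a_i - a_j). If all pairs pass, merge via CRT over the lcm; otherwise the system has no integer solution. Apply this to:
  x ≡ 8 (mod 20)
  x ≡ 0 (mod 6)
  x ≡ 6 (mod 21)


Moduli 20, 6, 21 are not pairwise coprime, so CRT works modulo lcm(m_i) when all pairwise compatibility conditions hold.
Pairwise compatibility: gcd(m_i, m_j) must divide a_i - a_j for every pair.
Merge one congruence at a time:
  Start: x ≡ 8 (mod 20).
  Combine with x ≡ 0 (mod 6): gcd(20, 6) = 2; 0 - 8 = -8, which IS divisible by 2, so compatible.
    Write x = 8 + 20·t and substitute into x ≡ 0 (mod 6): 20·t ≡ 0 − 8 = -8 (mod 6).
    Divide the congruence (and modulus) by g = 2: 10·t ≡ -4 (mod 3).
    Reduce coefficients mod 3: 1·t ≡ 2 (mod 3).
    So t ≡ 2 (mod 3).
    Then x = 8 + 20·2 = 48, valid modulo lcm(20, 6) = 60: x ≡ 48 (mod 60).
  Combine with x ≡ 6 (mod 21): gcd(60, 21) = 3; 6 - 48 = -42, which IS divisible by 3, so compatible.
    Write x = 48 + 60·t and substitute into x ≡ 6 (mod 21): 60·t ≡ 6 − 48 = -42 (mod 21).
    Divide the congruence (and modulus) by g = 3: 20·t ≡ -14 (mod 7).
    Reduce coefficients mod 7: 6·t ≡ 0 (mod 7).
    The inverse of 6 mod 7 is 6 (since 6·6 = 36 = 5·7 + 1), so t ≡ 6·0 = 0 ≡ 0 (mod 7).
    Then x = 48 + 60·0 = 48, valid modulo lcm(60, 21) = 420: x ≡ 48 (mod 420).
Verify: 48 mod 20 = 8, 48 mod 6 = 0, 48 mod 21 = 6.

x ≡ 48 (mod 420).


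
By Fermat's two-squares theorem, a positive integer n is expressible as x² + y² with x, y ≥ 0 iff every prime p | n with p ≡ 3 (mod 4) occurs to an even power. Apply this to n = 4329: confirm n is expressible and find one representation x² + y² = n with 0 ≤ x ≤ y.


Step 1: Factor n = 4329 = 3^2 · 13 · 37.
Step 2: Check the mod-4 condition on each prime factor: 3 ≡ 3 (mod 4), exponent 2 (must be even); 13 ≡ 1 (mod 4), exponent 1; 37 ≡ 1 (mod 4), exponent 1.
All primes ≡ 3 (mod 4) appear to even exponent (or don't appear), so by the two-squares theorem n IS expressible as a sum of two squares.
Step 3: Build a representation. Group n = k² · m with k = 3 and m = 13 · 37 = 481 (a product of primes ≡ 1 (mod 4)); a representation of m scales to one of n via (k·x)² + (k·y)² = k²(x² + y²). Each prime p ≡ 1 (mod 4) is itself a sum of two squares; find a² by testing p − a² for a perfect square:
  13: 13 − 1² = 12, 13 − 2² = 9 = 3² ⇒ 13 = 2² + 3².
  37: 37 − 1² = 36 = 6² ⇒ 37 = 1² + 6².
  Combine using the Brahmagupta–Fibonacci identity (a² + b²)(c² + d²) = (ac − bd)² + (ad + bc)² = (ac + bd)² + (ad − bc)²:
  13 · 37 = 481: from (2² + 3²)(1² + 6²), take (2·1 − 3·6, 2·6 + 3·1) = (2 − 18, 12 + 3) = (-16, 15); dropping signs (only squares matter) gives (16, 15); check 16² + 15² = 256 + 225 = 481 ✓.
  Scale by k = 3: (3·16, 3·15) = (48, 45).
Step 4: Order so x ≤ y and verify: 45² + 48² = 2025 + 2304 = 4329 = n. ✓

n = 4329 = 45² + 48² (one valid representation with x ≤ y).


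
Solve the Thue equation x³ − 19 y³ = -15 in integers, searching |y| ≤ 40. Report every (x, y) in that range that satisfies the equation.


The equation is x³ - 19y³ = -15. For fixed y, x³ = 19·y³ − 15, so a solution requires the RHS to be a perfect cube.
Strategy: iterate y from -40 to 40, compute RHS = 19·y³ − 15, and check whether it is a (positive or negative) perfect cube.
Check small values of y:
  y = 0: RHS = -15 is not a perfect cube.
  y = 1: RHS = 4 is not a perfect cube.
  y = -1: RHS = -34 is not a perfect cube.
  y = 2: RHS = 137 is not a perfect cube.
  y = -2: RHS = -167 is not a perfect cube.
  y = 3: RHS = 498 is not a perfect cube.
  y = -3: RHS = -528 is not a perfect cube.
Continuing the search up to |y| = 40 finds no solutions either.
No (x, y) in the scanned range satisfies the equation.

No integer solutions with |y| ≤ 40.


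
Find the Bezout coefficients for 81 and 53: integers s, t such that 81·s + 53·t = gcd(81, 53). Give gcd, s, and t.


Euclidean algorithm on (81, 53) — divide until remainder is 0:
  81 = 1 · 53 + 28
  53 = 1 · 28 + 25
  28 = 1 · 25 + 3
  25 = 8 · 3 + 1
  3 = 3 · 1 + 0
gcd(81, 53) = 1.
Track Bezout coefficients alongside the remainders: start with r₀ = 81 = a·1 + b·0 (s = 1, t = 0) and r₁ = 53 = a·0 + b·1 (s = 0, t = 1); each new remainder r_{k+1} = r_{k-1} − q_k·r_k inherits s_{k+1} = s_{k-1} − q_k·s_k, t_{k+1} = t_{k-1} − q_k·t_k, so r_k = a·s_k + b·t_k at every step:
  q = 1: r = 28, s = 1 − 1·0 = 1, t = 0 − 1·1 = -1  (check: 81·1 + 53·(-1) = 28)
  q = 1: r = 25, s = 0 − 1·1 = -1, t = 1 − 1·(-1) = 2  (check: 81·(-1) + 53·2 = 25)
  q = 1: r = 3, s = 1 − 1·(-1) = 2, t = -1 − 1·2 = -3  (check: 81·2 + 53·(-3) = 3)
  q = 8: r = 1, s = -1 − 8·2 = -17, t = 2 − 8·(-3) = 26  (check: 81·(-17) + 53·26 = 1)
The row with r = 1 (the gcd) gives the Bezout coefficients s = -17, t = 26.
Result: 81 · (-17) + 53 · (26) = 1.

gcd(81, 53) = 1; s = -17, t = 26 (check: 81·(-17) + 53·26 = 1).


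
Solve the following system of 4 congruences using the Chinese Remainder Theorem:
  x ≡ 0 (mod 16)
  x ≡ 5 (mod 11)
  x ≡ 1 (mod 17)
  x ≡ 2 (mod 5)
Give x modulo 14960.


Product of moduli M = 16 · 11 · 17 · 5 = 14960.
Merge one congruence at a time:
  Start: x ≡ 0 (mod 16).
  Combine with x ≡ 5 (mod 11); new modulus lcm = 176.
    Write x = 0 + 16·t and substitute into x ≡ 5 (mod 11): 16·t ≡ 5 − 0 = 5 (mod 11).
    Reduce coefficients mod 11: 5·t ≡ 5 (mod 11).
    The inverse of 5 mod 11 is 9 (since 5·9 = 45 = 4·11 + 1), so t ≡ 9·5 = 45 ≡ 1 (mod 11).
    Then x = 0 + 16·1 = 16, valid modulo lcm(16, 11) = 176: x ≡ 16 (mod 176).
  Combine with x ≡ 1 (mod 17); new modulus lcm = 2992.
    Write x = 16 + 176·t and substitute into x ≡ 1 (mod 17): 176·t ≡ 1 − 16 = -15 (mod 17).
    Reduce coefficients mod 17: 6·t ≡ 2 (mod 17).
    The inverse of 6 mod 17 is 3 (since 6·3 = 18 = 1·17 + 1), so t ≡ 3·2 = 6 ≡ 6 (mod 17).
    Then x = 16 + 176·6 = 1072, valid modulo lcm(176, 17) = 2992: x ≡ 1072 (mod 2992).
  Combine with x ≡ 2 (mod 5); new modulus lcm = 14960.
    Write x = 1072 + 2992·t and substitute into x ≡ 2 (mod 5): 2992·t ≡ 2 − 1072 = -1070 (mod 5).
    Reduce coefficients mod 5: 2·t ≡ 0 (mod 5).
    The inverse of 2 mod 5 is 3 (since 2·3 = 6 = 1·5 + 1), so t ≡ 3·0 = 0 ≡ 0 (mod 5).
    Then x = 1072 + 2992·0 = 1072, valid modulo lcm(2992, 5) = 14960: x ≡ 1072 (mod 14960).
Verify against each original: 1072 mod 16 = 0, 1072 mod 11 = 5, 1072 mod 17 = 1, 1072 mod 5 = 2.

x ≡ 1072 (mod 14960).


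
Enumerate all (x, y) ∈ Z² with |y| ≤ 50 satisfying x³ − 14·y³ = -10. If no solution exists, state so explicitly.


The equation is x³ - 14y³ = -10. For fixed y, x³ = 14·y³ − 10, so a solution requires the RHS to be a perfect cube.
Strategy: iterate y from -50 to 50, compute RHS = 14·y³ − 10, and check whether it is a (positive or negative) perfect cube.
Check small values of y:
  y = 0: RHS = -10 is not a perfect cube.
  y = 1: RHS = 4 is not a perfect cube.
  y = -1: RHS = -24 is not a perfect cube.
  y = 2: RHS = 102 is not a perfect cube.
  y = -2: RHS = -122 is not a perfect cube.
  y = 3: RHS = 368 is not a perfect cube.
  y = -3: RHS = -388 is not a perfect cube.
Continuing the search up to |y| = 50 finds no solutions either.
No (x, y) in the scanned range satisfies the equation.

No integer solutions with |y| ≤ 50.


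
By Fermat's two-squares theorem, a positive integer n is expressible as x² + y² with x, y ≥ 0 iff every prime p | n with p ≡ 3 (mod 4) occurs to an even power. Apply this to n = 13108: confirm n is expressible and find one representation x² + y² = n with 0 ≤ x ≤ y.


Step 1: Factor n = 13108 = 2^2 · 29 · 113.
Step 2: Check the mod-4 condition on each prime factor: 2 = 2 (special); 29 ≡ 1 (mod 4), exponent 1; 113 ≡ 1 (mod 4), exponent 1.
All primes ≡ 3 (mod 4) appear to even exponent (or don't appear), so by the two-squares theorem n IS expressible as a sum of two squares.
Step 3: Build a representation. Group n = k² · m with k = 2 and m = 29 · 113 = 3277 (a product of primes ≡ 1 (mod 4)); a representation of m scales to one of n via (k·x)² + (k·y)² = k²(x² + y²). Each prime p ≡ 1 (mod 4) is itself a sum of two squares; find a² by testing p − a² for a perfect square:
  29: 29 − 1² = 28, 29 − 2² = 25 = 5² ⇒ 29 = 2² + 5².
  113: 113 − 1² = 112, 113 − 2² = 109, 113 − 3² = 104, 113 − 4² = 97, 113 − 5² = 88, 113 − 6² = 77, 113 − 7² = 64 = 8² ⇒ 113 = 7² + 8².
  Combine using the Brahmagupta–Fibonacci identity (a² + b²)(c² + d²) = (ac − bd)² + (ad + bc)² = (ac + bd)² + (ad − bc)²:
  29 · 113 = 3277: from (2² + 5²)(7² + 8²), take (2·7 − 5·8, 2·8 + 5·7) = (14 − 40, 16 + 35) = (-26, 51); dropping signs (only squares matter) gives (26, 51); check 26² + 51² = 676 + 2601 = 3277 ✓.
  Scale by k = 2: (2·26, 2·51) = (52, 102).
Step 4: Order so x ≤ y and verify: 52² + 102² = 2704 + 10404 = 13108 = n. ✓

n = 13108 = 52² + 102² (one valid representation with x ≤ y).


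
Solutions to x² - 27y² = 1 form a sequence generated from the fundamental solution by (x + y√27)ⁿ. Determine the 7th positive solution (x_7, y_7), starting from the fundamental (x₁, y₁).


Step 1: Find the fundamental solution (x₁, y₁) of x² - 27y² = 1.
  Expand √27 as a continued fraction. a₀ = ⌊√27⌋ = 5; iterate m_{k+1} = d_k·a_k − m_k, d_{k+1} = (27 − m_{k+1}²)/d_k, a_{k+1} = ⌊(a₀ + m_{k+1})/d_{k+1}⌋ (starting m₀ = 0, d₀ = 1), with convergents p_k = a_k·p_{k-1} + p_{k-2}, q_k = a_k·q_{k-1} + q_{k-2} (p₋₁ = 1, q₋₁ = 0):
  k = 0: a₀ = 5; p₀/q₀ = 5/1; p₀² − 27·q₀² = 25 − 27 = -2.
  k = 1: m = 5, d = 2, a = ⌊(5 + 5)/2⌋ = 5; p/q = (5·5 + 1)/(5·1 + 0) = 26/5; p² − 27·q² = 676 − 675 = 1.
  The first convergent with p² − 27·q² = 1 gives the fundamental solution (x₁, y₁) = (26, 5).
Step 2: Apply the recurrence (x_{n+1}, y_{n+1}) = (x₁x_n + 27y₁y_n, x₁y_n + y₁x_n) repeatedly.
  From (x_1, y_1) = (26, 5): x_2 = 26·26 + 27·5·5 = 1351; y_2 = 26·5 + 5·26 = 260.
  From (x_2, y_2) = (1351, 260): x_3 = 26·1351 + 27·5·260 = 70226; y_3 = 26·260 + 5·1351 = 13515.
  From (x_3, y_3) = (70226, 13515): x_4 = 26·70226 + 27·5·13515 = 3650401; y_4 = 26·13515 + 5·70226 = 702520.
  From (x_4, y_4) = (3650401, 702520): x_5 = 26·3650401 + 27·5·702520 = 189750626; y_5 = 26·702520 + 5·3650401 = 36517525.
  From (x_5, y_5) = (189750626, 36517525): x_6 = 26·189750626 + 27·5·36517525 = 9863382151; y_6 = 26·36517525 + 5·189750626 = 1898208780.
  From (x_6, y_6) = (9863382151, 1898208780): x_7 = 26·9863382151 + 27·5·1898208780 = 512706121226; y_7 = 26·1898208780 + 5·9863382151 = 98670339035.
Step 3: Verify x_7² - 27·y_7² = 262867566742609807743076 - 262867566742609807743075 = 1 (should be 1). ✓

(x_1, y_1) = (26, 5); (x_7, y_7) = (512706121226, 98670339035).


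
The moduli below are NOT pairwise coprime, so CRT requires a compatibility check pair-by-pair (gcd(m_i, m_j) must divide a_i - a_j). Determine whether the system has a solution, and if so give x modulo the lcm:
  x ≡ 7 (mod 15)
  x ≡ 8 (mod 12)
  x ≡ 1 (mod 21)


Moduli 15, 12, 21 are not pairwise coprime, so CRT works modulo lcm(m_i) when all pairwise compatibility conditions hold.
Pairwise compatibility: gcd(m_i, m_j) must divide a_i - a_j for every pair.
Merge one congruence at a time:
  Start: x ≡ 7 (mod 15).
  Combine with x ≡ 8 (mod 12): gcd(15, 12) = 3, and 8 - 7 = 1 is NOT divisible by 3.
    ⇒ system is inconsistent (no integer solution).

No solution (the system is inconsistent).


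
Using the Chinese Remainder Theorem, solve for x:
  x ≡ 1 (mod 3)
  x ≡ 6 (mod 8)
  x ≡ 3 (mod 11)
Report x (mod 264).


Moduli 3, 8, 11 are pairwise coprime; by CRT there is a unique solution modulo M = 3 · 8 · 11 = 264.
Solve pairwise, accumulating the modulus:
  Start with x ≡ 1 (mod 3).
  Combine with x ≡ 6 (mod 8): since gcd(3, 8) = 1, we get a unique residue mod 24.
    Write x = 1 + 3·t and substitute into x ≡ 6 (mod 8): 3·t ≡ 6 − 1 = 5 (mod 8).
    The inverse of 3 mod 8 is 3 (since 3·3 = 9 = 1·8 + 1), so t ≡ 3·5 = 15 ≡ 7 (mod 8).
    Then x = 1 + 3·7 = 22, valid modulo lcm(3, 8) = 24: x ≡ 22 (mod 24).
  Combine with x ≡ 3 (mod 11): since gcd(24, 11) = 1, we get a unique residue mod 264.
    Write x = 22 + 24·t and substitute into x ≡ 3 (mod 11): 24·t ≡ 3 − 22 = -19 (mod 11).
    Reduce coefficients mod 11: 2·t ≡ 3 (mod 11).
    The inverse of 2 mod 11 is 6 (since 2·6 = 12 = 1·11 + 1), so t ≡ 6·3 = 18 ≡ 7 (mod 11).
    Then x = 22 + 24·7 = 190, valid modulo lcm(24, 11) = 264: x ≡ 190 (mod 264).
Verify: 190 mod 3 = 1 ✓, 190 mod 8 = 6 ✓, 190 mod 11 = 3 ✓.

x ≡ 190 (mod 264).


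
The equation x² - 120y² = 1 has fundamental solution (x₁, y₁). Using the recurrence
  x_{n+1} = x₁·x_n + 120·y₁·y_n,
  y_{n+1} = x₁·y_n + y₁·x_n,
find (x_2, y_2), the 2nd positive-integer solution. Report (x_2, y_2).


Step 1: Find the fundamental solution (x₁, y₁) of x² - 120y² = 1.
  Expand √120 as a continued fraction. a₀ = ⌊√120⌋ = 10; iterate m_{k+1} = d_k·a_k − m_k, d_{k+1} = (120 − m_{k+1}²)/d_k, a_{k+1} = ⌊(a₀ + m_{k+1})/d_{k+1}⌋ (starting m₀ = 0, d₀ = 1), with convergents p_k = a_k·p_{k-1} + p_{k-2}, q_k = a_k·q_{k-1} + q_{k-2} (p₋₁ = 1, q₋₁ = 0):
  k = 0: a₀ = 10; p₀/q₀ = 10/1; p₀² − 120·q₀² = 100 − 120 = -20.
  k = 1: m = 10, d = 20, a = ⌊(10 + 10)/20⌋ = 1; p/q = (1·10 + 1)/(1·1 + 0) = 11/1; p² − 120·q² = 121 − 120 = 1.
  The first convergent with p² − 120·q² = 1 gives the fundamental solution (x₁, y₁) = (11, 1).
Step 2: Apply the recurrence (x_{n+1}, y_{n+1}) = (x₁x_n + 120y₁y_n, x₁y_n + y₁x_n) repeatedly.
  From (x_1, y_1) = (11, 1): x_2 = 11·11 + 120·1·1 = 241; y_2 = 11·1 + 1·11 = 22.
Step 3: Verify x_2² - 120·y_2² = 58081 - 58080 = 1 (should be 1). ✓

(x_1, y_1) = (11, 1); (x_2, y_2) = (241, 22).


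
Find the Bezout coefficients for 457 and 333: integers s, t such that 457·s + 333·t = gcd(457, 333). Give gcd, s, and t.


Euclidean algorithm on (457, 333) — divide until remainder is 0:
  457 = 1 · 333 + 124
  333 = 2 · 124 + 85
  124 = 1 · 85 + 39
  85 = 2 · 39 + 7
  39 = 5 · 7 + 4
  7 = 1 · 4 + 3
  4 = 1 · 3 + 1
  3 = 3 · 1 + 0
gcd(457, 333) = 1.
Track Bezout coefficients alongside the remainders: start with r₀ = 457 = a·1 + b·0 (s = 1, t = 0) and r₁ = 333 = a·0 + b·1 (s = 0, t = 1); each new remainder r_{k+1} = r_{k-1} − q_k·r_k inherits s_{k+1} = s_{k-1} − q_k·s_k, t_{k+1} = t_{k-1} − q_k·t_k, so r_k = a·s_k + b·t_k at every step:
  q = 1: r = 124, s = 1 − 1·0 = 1, t = 0 − 1·1 = -1  (check: 457·1 + 333·(-1) = 124)
  q = 2: r = 85, s = 0 − 2·1 = -2, t = 1 − 2·(-1) = 3  (check: 457·(-2) + 333·3 = 85)
  q = 1: r = 39, s = 1 − 1·(-2) = 3, t = -1 − 1·3 = -4  (check: 457·3 + 333·(-4) = 39)
  q = 2: r = 7, s = -2 − 2·3 = -8, t = 3 − 2·(-4) = 11  (check: 457·(-8) + 333·11 = 7)
  q = 5: r = 4, s = 3 − 5·(-8) = 43, t = -4 − 5·11 = -59  (check: 457·43 + 333·(-59) = 4)
  q = 1: r = 3, s = -8 − 1·43 = -51, t = 11 − 1·(-59) = 70  (check: 457·(-51) + 333·70 = 3)
  q = 1: r = 1, s = 43 − 1·(-51) = 94, t = -59 − 1·70 = -129  (check: 457·94 + 333·(-129) = 1)
The row with r = 1 (the gcd) gives the Bezout coefficients s = 94, t = -129.
Result: 457 · (94) + 333 · (-129) = 1.

gcd(457, 333) = 1; s = 94, t = -129 (check: 457·94 + 333·(-129) = 1).
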